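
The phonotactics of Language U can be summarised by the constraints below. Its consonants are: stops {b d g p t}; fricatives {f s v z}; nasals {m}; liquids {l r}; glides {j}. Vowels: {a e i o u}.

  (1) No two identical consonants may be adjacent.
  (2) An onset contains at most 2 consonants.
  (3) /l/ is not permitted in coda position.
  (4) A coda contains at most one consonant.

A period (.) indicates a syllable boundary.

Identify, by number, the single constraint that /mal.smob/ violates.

/mal.smob/: syllable 1 coda contains /l/.
This is a violation of constraint 3: "/l/ is not permitted in coda position."
The remaining constraints (1, 2, 4) are satisfied.

3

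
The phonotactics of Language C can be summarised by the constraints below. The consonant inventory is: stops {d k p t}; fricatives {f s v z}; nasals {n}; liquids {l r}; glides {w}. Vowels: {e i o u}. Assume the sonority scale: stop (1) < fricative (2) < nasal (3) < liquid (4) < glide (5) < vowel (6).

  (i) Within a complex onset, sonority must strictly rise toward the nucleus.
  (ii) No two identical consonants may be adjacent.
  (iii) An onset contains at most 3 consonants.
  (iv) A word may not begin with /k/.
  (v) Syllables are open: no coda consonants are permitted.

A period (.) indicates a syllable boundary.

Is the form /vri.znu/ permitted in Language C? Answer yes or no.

/vri.znu/ — σ1 onset /vr/ (2→4 rises), coda /∅/ ok; σ2 onset /zn/ (2→3 rises), coda /∅/ ok → permitted

yes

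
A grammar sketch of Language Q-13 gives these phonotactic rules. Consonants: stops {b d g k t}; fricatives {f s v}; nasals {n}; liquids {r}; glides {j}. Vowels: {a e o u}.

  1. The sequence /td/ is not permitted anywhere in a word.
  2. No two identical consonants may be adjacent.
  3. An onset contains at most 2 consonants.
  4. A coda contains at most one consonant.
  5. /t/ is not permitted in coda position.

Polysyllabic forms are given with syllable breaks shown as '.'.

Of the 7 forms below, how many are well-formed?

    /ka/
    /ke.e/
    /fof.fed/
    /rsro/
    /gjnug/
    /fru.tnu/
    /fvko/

/ka/ — σ1 onset /k/, coda /∅/ ok → well-formed
/ke.e/ — σ1 onset /k/, coda /∅/ ok; σ2 onset /∅/, coda /∅/ ok → well-formed
/fof.fed/ — violates constraint 2: adjacent identical consonants /ff/ → ill-formed
/rsro/ — violates constraint 3: syllable 1 onset /rsr/ has 3 consonants (> 2) → ill-formed
/gjnug/ — violates constraint 3: syllable 1 onset /gjn/ has 3 consonants (> 2) → ill-formed
/fru.tnu/ — σ1 onset /fr/ (2C), coda /∅/ ok; σ2 onset /tn/ (2C), coda /∅/ ok → well-formed
/fvko/ — violates constraint 3: syllable 1 onset /fvk/ has 3 consonants (> 2) → ill-formed
Well-formed: /ka/, /ke.e/, /fru.tnu/ → 3.

3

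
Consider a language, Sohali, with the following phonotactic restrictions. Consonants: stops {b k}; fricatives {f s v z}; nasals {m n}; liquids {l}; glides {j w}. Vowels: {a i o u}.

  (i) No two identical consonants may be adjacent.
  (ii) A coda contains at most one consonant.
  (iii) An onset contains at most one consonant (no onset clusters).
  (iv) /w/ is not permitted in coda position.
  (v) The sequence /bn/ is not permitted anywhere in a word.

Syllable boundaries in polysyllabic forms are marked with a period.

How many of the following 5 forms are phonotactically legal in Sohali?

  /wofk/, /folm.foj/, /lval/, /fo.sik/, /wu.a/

/wofk/ — violates constraint (ii): syllable 1 coda /fk/ has 2 consonants (> 1) → phonotactically illegal
/folm.foj/ — violates constraint (ii): syllable 1 coda /lm/ has 2 consonants (> 1) → phonotactically illegal
/lval/ — violates constraint (iii): syllable 1 onset /lv/ has 2 consonants (> 1) → phonotactically illegal
/fo.sik/ — σ1 onset /f/, coda /∅/ ok; σ2 onset /s/, coda /k/ ok → phonotactically legal
/wu.a/ — σ1 onset /w/, coda /∅/ ok; σ2 onset /∅/, coda /∅/ ok → phonotactically legal
Phonotactically legal: /fo.sik/, /wu.a/ → 2.

2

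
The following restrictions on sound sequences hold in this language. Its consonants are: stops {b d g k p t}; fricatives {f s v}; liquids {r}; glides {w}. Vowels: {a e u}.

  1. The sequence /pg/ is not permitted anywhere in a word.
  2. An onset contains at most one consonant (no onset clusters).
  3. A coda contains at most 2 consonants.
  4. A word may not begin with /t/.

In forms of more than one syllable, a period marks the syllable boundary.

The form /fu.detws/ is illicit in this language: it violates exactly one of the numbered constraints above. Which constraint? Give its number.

3

/fu.detws/: syllable 2 coda /tws/ has 3 consonants (> 2).
This is a violation of constraint 3: "A coda contains at most 2 consonants."
The remaining constraints (1, 2, 4) are satisfied.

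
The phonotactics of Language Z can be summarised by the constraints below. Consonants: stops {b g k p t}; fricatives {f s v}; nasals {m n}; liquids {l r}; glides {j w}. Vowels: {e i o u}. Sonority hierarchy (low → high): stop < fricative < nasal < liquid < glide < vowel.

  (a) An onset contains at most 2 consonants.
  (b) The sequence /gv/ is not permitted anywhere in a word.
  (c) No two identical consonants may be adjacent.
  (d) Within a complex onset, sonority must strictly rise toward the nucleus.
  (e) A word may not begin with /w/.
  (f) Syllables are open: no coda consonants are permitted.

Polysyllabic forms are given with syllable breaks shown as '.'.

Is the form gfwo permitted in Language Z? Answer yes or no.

gfwo — violates constraint (a): syllable 1 onset /gfw/ has 3 consonants (> 2) → not permitted

no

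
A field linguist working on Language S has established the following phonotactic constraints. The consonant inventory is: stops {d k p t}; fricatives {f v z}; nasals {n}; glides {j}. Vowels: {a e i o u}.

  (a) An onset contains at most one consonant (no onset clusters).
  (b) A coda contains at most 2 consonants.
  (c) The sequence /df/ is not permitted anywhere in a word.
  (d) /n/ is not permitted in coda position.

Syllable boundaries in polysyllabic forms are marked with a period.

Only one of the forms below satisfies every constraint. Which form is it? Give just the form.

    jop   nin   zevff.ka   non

jop — σ1 onset /j/, coda /p/ ok → licit
nin — violates constraint (d): syllable 1 coda contains /n/ → illicit
zevff.ka — violates constraint (b): syllable 1 coda /vff/ has 3 consonants (> 2) → illicit
non — violates constraint (d): syllable 1 coda contains /n/ → illicit

jop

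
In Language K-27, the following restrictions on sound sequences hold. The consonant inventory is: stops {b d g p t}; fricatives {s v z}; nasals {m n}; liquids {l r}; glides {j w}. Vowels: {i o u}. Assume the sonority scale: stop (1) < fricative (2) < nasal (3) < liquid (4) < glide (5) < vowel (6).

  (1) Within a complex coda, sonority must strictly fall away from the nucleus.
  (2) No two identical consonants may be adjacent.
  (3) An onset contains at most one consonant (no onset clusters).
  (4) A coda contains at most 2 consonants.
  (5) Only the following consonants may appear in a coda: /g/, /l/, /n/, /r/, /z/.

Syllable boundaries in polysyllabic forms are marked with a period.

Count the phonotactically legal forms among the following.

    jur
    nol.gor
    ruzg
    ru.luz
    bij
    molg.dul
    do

jur — σ1 onset /j/, coda /r/ ok → phonotactically legal
nol.gor — σ1 onset /n/, coda /l/ ok; σ2 onset /g/, coda /r/ ok → phonotactically legal
ruzg — σ1 onset /r/, coda /zg/ (2→1 falls) ok → phonotactically legal
ru.luz — σ1 onset /r/, coda /∅/ ok; σ2 onset /l/, coda /z/ ok → phonotactically legal
bij — violates constraint 5: syllable 1 coda contains /j/, which is not a licensed coda consonant → phonotactically illegal
molg.dul — σ1 onset /m/, coda /lg/ (4→1 falls) ok; σ2 onset /d/, coda /l/ ok → phonotactically legal
do — σ1 onset /d/, coda /∅/ ok → phonotactically legal
Phonotactically legal: jur, nol.gor, ruzg, ru.luz, molg.dul, do → 6.

6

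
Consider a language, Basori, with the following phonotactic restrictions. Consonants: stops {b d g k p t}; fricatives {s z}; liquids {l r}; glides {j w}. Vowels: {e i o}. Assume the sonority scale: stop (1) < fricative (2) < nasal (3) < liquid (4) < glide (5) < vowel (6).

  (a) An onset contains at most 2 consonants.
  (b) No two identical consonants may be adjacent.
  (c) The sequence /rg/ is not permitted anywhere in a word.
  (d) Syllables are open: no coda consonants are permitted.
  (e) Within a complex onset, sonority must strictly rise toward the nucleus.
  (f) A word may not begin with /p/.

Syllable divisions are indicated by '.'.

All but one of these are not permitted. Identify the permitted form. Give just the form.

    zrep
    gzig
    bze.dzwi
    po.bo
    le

le

zrep — violates constraint (d): syllable 1 coda /p/ has 1 consonant (> 0) → not permitted
gzig — violates constraint (d): syllable 1 coda /g/ has 1 consonant (> 0) → not permitted
bze.dzwi — violates constraint (a): syllable 2 onset /dzw/ has 3 consonants (> 2) → not permitted
po.bo — violates constraint (f): word begins with /p/ → not permitted
le — σ1 onset /l/, coda /∅/ ok → permitted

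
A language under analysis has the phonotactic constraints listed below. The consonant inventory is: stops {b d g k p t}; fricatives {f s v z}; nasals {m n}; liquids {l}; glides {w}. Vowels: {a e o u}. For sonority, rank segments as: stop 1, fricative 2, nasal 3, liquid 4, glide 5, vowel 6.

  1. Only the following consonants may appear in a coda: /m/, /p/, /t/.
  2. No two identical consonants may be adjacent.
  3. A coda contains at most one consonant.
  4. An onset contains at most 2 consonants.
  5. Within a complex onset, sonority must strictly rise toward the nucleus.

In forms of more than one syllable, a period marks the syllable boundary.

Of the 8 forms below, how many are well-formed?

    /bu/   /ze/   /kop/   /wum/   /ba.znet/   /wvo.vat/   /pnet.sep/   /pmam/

7

/bu/ — σ1 onset /b/, coda /∅/ ok → well-formed
/ze/ — σ1 onset /z/, coda /∅/ ok → well-formed
/kop/ — σ1 onset /k/, coda /p/ ok → well-formed
/wum/ — σ1 onset /w/, coda /m/ ok → well-formed
/ba.znet/ — σ1 onset /b/, coda /∅/ ok; σ2 onset /zn/ (2→3 rises), coda /t/ ok → well-formed
/wvo.vat/ — violates constraint 5: syllable 1 onset /wv/: /w/ (glide, 5) → /v/ (fricative, 2) does not rise → ill-formed
/pnet.sep/ — σ1 onset /pn/ (1→3 rises), coda /t/ ok; σ2 onset /s/, coda /p/ ok → well-formed
/pmam/ — σ1 onset /pm/ (1→3 rises), coda /m/ ok → well-formed
Well-formed: /bu/, /ze/, /kop/, /wum/, /ba.znet/, /pnet.sep/, /pmam/ → 7.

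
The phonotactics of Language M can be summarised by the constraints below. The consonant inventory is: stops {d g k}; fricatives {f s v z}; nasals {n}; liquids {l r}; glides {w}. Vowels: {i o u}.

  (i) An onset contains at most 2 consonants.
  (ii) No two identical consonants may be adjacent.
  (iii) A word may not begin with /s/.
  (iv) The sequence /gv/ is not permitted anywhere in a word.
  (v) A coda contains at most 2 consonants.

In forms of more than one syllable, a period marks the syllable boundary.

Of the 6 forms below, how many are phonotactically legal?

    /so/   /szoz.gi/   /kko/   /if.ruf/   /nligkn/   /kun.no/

/so/ — violates constraint (iii): word begins with /s/ → phonotactically illegal
/szoz.gi/ — violates constraint (iii): word begins with /s/ → phonotactically illegal
/kko/ — violates constraint (ii): adjacent identical consonants /kk/ → phonotactically illegal
/if.ruf/ — σ1 onset /∅/, coda /f/ ok; σ2 onset /r/, coda /f/ ok → phonotactically legal
/nligkn/ — violates constraint (v): syllable 1 coda /gkn/ has 3 consonants (> 2) → phonotactically illegal
/kun.no/ — violates constraint (ii): adjacent identical consonants /nn/ → phonotactically illegal
Phonotactically legal: /if.ruf/ → 1.

1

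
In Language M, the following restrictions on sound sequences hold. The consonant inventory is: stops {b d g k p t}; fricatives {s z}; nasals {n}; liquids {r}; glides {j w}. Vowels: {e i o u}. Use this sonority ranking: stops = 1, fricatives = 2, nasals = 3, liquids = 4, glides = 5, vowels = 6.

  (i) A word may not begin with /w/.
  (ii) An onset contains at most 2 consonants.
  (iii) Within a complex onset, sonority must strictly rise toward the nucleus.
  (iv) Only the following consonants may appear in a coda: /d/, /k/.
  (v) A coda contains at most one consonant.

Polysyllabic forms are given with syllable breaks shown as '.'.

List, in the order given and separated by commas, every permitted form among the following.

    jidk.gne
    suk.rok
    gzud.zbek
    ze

jidk.gne — violates constraint (v): syllable 1 coda /dk/ has 2 consonants (> 1) → not permitted
suk.rok — σ1 onset /s/, coda /k/ ok; σ2 onset /r/, coda /k/ ok → permitted
gzud.zbek — violates constraint (iii): syllable 2 onset /zb/: /z/ (fricative, 2) → /b/ (stop, 1) does not rise → not permitted
ze — σ1 onset /z/, coda /∅/ ok → permitted

suk.rok, ze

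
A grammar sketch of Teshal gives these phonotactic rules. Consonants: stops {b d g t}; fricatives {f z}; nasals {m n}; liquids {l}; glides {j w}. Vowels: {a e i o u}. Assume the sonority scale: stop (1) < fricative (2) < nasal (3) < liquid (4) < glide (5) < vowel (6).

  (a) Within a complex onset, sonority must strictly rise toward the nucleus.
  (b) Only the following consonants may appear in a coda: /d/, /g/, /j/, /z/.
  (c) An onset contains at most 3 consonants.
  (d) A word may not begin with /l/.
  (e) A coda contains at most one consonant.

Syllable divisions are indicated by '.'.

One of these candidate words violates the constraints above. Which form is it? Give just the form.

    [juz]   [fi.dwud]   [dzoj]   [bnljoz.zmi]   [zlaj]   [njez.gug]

[bnljoz.zmi]

[juz] — σ1 onset /j/, coda /z/ ok → licit
[fi.dwud] — σ1 onset /f/, coda /∅/ ok; σ2 onset /dw/ (1→5 rises), coda /d/ ok → licit
[dzoj] — σ1 onset /dz/ (1→2 rises), coda /j/ ok → licit
[bnljoz.zmi] — violates constraint (c): syllable 1 onset /bnlj/ has 4 consonants (> 3) → illicit
[zlaj] — σ1 onset /zl/ (2→4 rises), coda /j/ ok → licit
[njez.gug] — σ1 onset /nj/ (3→5 rises), coda /z/ ok; σ2 onset /g/, coda /g/ ok → licit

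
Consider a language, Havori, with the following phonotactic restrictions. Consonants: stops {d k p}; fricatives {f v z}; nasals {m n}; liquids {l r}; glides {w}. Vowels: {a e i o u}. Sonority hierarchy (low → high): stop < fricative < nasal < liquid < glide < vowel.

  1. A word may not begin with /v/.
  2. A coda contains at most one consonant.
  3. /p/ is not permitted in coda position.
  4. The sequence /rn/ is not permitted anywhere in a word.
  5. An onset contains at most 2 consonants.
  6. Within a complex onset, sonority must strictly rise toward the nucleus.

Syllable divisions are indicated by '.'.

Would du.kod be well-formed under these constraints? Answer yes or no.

yes

du.kod — σ1 onset /d/, coda /∅/ ok; σ2 onset /k/, coda /d/ ok → well-formed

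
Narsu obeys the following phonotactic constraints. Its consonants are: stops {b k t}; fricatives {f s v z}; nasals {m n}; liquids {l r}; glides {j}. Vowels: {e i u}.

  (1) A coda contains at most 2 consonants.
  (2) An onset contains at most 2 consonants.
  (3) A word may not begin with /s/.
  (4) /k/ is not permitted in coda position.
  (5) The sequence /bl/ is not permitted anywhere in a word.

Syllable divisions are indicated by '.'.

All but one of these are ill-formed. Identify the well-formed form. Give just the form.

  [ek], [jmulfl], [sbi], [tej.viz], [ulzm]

[tej.viz]

[ek] — violates constraint 4: syllable 1 coda contains /k/ → ill-formed
[jmulfl] — violates constraint 1: syllable 1 coda /lfl/ has 3 consonants (> 2) → ill-formed
[sbi] — violates constraint 3: word begins with /s/ → ill-formed
[tej.viz] — σ1 onset /t/, coda /j/ ok; σ2 onset /v/, coda /z/ ok → well-formed
[ulzm] — violates constraint 1: syllable 1 coda /lzm/ has 3 consonants (> 2) → ill-formed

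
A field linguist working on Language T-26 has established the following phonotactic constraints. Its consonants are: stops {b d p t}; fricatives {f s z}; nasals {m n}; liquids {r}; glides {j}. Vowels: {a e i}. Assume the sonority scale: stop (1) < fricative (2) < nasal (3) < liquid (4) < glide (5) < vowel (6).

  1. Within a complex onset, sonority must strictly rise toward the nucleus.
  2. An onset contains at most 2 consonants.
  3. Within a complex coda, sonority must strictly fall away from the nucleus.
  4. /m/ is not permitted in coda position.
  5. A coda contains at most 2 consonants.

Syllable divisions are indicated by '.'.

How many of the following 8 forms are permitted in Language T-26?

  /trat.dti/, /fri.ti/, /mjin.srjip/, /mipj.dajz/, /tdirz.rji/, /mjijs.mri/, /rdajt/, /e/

/trat.dti/ — violates constraint 1: syllable 2 onset /dt/: /d/ (stop, 1) → /t/ (stop, 1) does not rise → not permitted
/fri.ti/ — σ1 onset /fr/ (2→4 rises), coda /∅/ ok; σ2 onset /t/, coda /∅/ ok → permitted
/mjin.srjip/ — violates constraint 2: syllable 2 onset /srj/ has 3 consonants (> 2) → not permitted
/mipj.dajz/ — violates constraint 3: syllable 1 coda /pj/: /p/ (stop, 1) → /j/ (glide, 5) does not fall → not permitted
/tdirz.rji/ — violates constraint 1: syllable 1 onset /td/: /t/ (stop, 1) → /d/ (stop, 1) does not rise → not permitted
/mjijs.mri/ — σ1 onset /mj/ (3→5 rises), coda /js/ (5→2 falls) ok; σ2 onset /mr/ (3→4 rises), coda /∅/ ok → permitted
/rdajt/ — violates constraint 1: syllable 1 onset /rd/: /r/ (liquid, 4) → /d/ (stop, 1) does not rise → not permitted
/e/ — σ1 onset /∅/, coda /∅/ ok → permitted
Permitted: /fri.ti/, /mjijs.mri/, /e/ → 3.

3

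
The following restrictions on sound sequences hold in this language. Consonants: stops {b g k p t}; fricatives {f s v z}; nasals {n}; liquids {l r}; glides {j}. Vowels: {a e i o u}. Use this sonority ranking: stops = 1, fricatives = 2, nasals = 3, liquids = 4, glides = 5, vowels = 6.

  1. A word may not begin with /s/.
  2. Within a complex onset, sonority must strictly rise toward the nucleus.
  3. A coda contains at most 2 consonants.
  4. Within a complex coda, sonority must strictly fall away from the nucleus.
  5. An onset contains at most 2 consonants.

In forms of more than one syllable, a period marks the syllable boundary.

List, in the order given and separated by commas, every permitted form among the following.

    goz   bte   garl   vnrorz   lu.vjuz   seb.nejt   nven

goz — σ1 onset /g/, coda /z/ ok → permitted
bte — violates constraint 2: syllable 1 onset /bt/: /b/ (stop, 1) → /t/ (stop, 1) does not rise → not permitted
garl — violates constraint 4: syllable 1 coda /rl/: /r/ (liquid, 4) → /l/ (liquid, 4) does not fall → not permitted
vnrorz — violates constraint 5: syllable 1 onset /vnr/ has 3 consonants (> 2) → not permitted
lu.vjuz — σ1 onset /l/, coda /∅/ ok; σ2 onset /vj/ (2→5 rises), coda /z/ ok → permitted
seb.nejt — violates constraint 1: word begins with /s/ → not permitted
nven — violates constraint 2: syllable 1 onset /nv/: /n/ (nasal, 3) → /v/ (fricative, 2) does not rise → not permitted

goz, lu.vjuz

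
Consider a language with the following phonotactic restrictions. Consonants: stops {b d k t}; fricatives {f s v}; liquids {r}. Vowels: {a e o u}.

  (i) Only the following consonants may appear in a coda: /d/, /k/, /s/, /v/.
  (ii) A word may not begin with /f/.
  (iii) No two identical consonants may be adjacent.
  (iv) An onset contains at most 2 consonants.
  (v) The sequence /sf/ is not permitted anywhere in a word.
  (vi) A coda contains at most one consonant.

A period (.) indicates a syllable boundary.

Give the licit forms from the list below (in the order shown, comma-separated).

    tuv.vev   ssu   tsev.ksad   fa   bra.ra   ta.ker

tsev.ksad, bra.ra

tuv.vev — violates constraint (iii): adjacent identical consonants /vv/ → illicit
ssu — violates constraint (iii): adjacent identical consonants /ss/ → illicit
tsev.ksad — σ1 onset /ts/ (2C), coda /v/ ok; σ2 onset /ks/ (2C), coda /d/ ok → licit
fa — violates constraint (ii): word begins with /f/ → illicit
bra.ra — σ1 onset /br/ (2C), coda /∅/ ok; σ2 onset /r/, coda /∅/ ok → licit
ta.ker — violates constraint (i): syllable 2 coda contains /r/, which is not a licensed coda consonant → illicit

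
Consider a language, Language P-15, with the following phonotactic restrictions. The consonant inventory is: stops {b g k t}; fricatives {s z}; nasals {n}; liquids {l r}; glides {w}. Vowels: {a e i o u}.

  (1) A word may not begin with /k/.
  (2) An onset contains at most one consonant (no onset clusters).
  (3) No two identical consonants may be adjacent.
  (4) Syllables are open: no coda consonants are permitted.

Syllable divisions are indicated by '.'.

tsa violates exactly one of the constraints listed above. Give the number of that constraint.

tsa: syllable 1 onset /ts/ has 2 consonants (> 1).
This is a violation of constraint 2: "An onset contains at most one consonant (no onset clusters)."
The remaining constraints (1, 3, 4) are satisfied.

2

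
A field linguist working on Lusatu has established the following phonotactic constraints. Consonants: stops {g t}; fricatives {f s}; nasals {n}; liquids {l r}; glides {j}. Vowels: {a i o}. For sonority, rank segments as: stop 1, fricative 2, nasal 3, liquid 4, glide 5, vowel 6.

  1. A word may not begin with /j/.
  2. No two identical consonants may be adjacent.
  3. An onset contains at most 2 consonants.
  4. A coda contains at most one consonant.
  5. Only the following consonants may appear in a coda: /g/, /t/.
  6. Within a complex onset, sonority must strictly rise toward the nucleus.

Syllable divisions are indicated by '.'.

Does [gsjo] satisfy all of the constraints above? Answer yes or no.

[gsjo] — violates constraint 3: syllable 1 onset /gsj/ has 3 consonants (> 2) → not permitted

no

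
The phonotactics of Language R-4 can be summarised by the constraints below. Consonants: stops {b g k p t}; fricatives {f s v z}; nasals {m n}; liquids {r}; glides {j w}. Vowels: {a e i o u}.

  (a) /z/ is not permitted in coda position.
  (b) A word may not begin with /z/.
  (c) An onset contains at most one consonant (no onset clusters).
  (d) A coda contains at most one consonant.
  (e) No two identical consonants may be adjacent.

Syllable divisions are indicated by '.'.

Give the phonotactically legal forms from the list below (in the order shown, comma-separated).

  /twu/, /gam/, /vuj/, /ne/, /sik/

/gam/, /vuj/, /ne/, /sik/

/twu/ — violates constraint (c): syllable 1 onset /tw/ has 2 consonants (> 1) → phonotactically illegal
/gam/ — σ1 onset /g/, coda /m/ ok → phonotactically legal
/vuj/ — σ1 onset /v/, coda /j/ ok → phonotactically legal
/ne/ — σ1 onset /n/, coda /∅/ ok → phonotactically legal
/sik/ — σ1 onset /s/, coda /k/ ok → phonotactically legal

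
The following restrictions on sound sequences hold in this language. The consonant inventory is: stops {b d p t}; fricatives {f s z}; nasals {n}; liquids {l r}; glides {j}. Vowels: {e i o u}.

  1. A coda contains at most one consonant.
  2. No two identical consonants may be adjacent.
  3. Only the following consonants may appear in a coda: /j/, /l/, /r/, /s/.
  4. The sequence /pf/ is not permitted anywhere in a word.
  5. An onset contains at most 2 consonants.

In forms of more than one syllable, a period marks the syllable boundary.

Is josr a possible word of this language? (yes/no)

no

josr — violates constraint 1: syllable 1 coda /sr/ has 2 consonants (> 1) → illicit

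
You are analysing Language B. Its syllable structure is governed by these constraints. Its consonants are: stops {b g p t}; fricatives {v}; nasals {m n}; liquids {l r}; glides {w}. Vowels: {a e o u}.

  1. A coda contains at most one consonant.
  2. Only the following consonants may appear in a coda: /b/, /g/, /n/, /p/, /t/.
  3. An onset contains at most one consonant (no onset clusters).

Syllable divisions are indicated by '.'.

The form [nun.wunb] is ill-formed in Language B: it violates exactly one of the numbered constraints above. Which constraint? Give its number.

1

[nun.wunb]: syllable 2 coda /nb/ has 2 consonants (> 1).
This is a violation of constraint 1: "A coda contains at most one consonant."
The remaining constraints (2, 3) are satisfied.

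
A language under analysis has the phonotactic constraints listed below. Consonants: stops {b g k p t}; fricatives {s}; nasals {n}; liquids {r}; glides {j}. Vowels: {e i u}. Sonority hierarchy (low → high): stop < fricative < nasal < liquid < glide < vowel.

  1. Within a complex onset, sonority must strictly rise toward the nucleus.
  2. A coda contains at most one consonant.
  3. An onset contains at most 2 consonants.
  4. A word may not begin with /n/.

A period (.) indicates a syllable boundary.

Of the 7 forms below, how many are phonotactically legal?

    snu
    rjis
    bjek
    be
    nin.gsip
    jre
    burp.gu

4

snu — σ1 onset /sn/ (2→3 rises), coda /∅/ ok → phonotactically legal
rjis — σ1 onset /rj/ (4→5 rises), coda /s/ ok → phonotactically legal
bjek — σ1 onset /bj/ (1→5 rises), coda /k/ ok → phonotactically legal
be — σ1 onset /b/, coda /∅/ ok → phonotactically legal
nin.gsip — violates constraint 4: word begins with /n/ → phonotactically illegal
jre — violates constraint 1: syllable 1 onset /jr/: /j/ (glide, 5) → /r/ (liquid, 4) does not rise → phonotactically illegal
burp.gu — violates constraint 2: syllable 1 coda /rp/ has 2 consonants (> 1) → phonotactically illegal
Phonotactically legal: snu, rjis, bjek, be → 4.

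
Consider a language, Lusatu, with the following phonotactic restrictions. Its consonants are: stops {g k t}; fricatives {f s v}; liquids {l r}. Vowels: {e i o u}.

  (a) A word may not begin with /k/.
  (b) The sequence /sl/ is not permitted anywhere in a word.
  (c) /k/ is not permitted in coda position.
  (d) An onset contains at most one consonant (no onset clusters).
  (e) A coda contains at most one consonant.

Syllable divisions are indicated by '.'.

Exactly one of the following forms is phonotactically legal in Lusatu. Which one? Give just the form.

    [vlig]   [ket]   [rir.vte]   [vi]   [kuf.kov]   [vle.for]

[vi]

[vlig] — violates constraint (d): syllable 1 onset /vl/ has 2 consonants (> 1) → phonotactically illegal
[ket] — violates constraint (a): word begins with /k/ → phonotactically illegal
[rir.vte] — violates constraint (d): syllable 2 onset /vt/ has 2 consonants (> 1) → phonotactically illegal
[vi] — σ1 onset /v/, coda /∅/ ok → phonotactically legal
[kuf.kov] — violates constraint (a): word begins with /k/ → phonotactically illegal
[vle.for] — violates constraint (d): syllable 1 onset /vl/ has 2 consonants (> 1) → phonotactically illegal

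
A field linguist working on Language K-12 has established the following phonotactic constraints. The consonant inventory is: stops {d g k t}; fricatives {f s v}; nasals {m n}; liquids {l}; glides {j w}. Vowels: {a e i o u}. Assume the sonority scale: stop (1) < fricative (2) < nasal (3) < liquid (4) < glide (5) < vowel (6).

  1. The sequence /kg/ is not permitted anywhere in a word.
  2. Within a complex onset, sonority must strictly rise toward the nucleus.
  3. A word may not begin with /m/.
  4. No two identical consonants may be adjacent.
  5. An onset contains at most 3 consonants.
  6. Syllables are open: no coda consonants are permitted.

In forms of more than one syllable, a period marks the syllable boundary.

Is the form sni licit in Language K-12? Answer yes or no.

sni — σ1 onset /sn/ (2→3 rises), coda /∅/ ok → licit

yes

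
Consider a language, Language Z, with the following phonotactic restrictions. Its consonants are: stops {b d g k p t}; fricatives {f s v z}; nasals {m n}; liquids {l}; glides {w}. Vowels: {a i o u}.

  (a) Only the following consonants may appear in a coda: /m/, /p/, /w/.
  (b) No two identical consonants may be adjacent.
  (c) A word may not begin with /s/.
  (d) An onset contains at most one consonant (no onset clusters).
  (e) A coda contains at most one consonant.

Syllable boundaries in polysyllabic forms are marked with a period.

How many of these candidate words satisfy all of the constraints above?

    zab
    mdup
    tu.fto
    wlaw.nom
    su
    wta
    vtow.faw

zab — violates constraint (a): syllable 1 coda contains /b/, which is not a licensed coda consonant → phonotactically illegal
mdup — violates constraint (d): syllable 1 onset /md/ has 2 consonants (> 1) → phonotactically illegal
tu.fto — violates constraint (d): syllable 2 onset /ft/ has 2 consonants (> 1) → phonotactically illegal
wlaw.nom — violates constraint (d): syllable 1 onset /wl/ has 2 consonants (> 1) → phonotactically illegal
su — violates constraint (c): word begins with /s/ → phonotactically illegal
wta — violates constraint (d): syllable 1 onset /wt/ has 2 consonants (> 1) → phonotactically illegal
vtow.faw — violates constraint (d): syllable 1 onset /vt/ has 2 consonants (> 1) → phonotactically illegal
No form is phonotactically legal → 0.

0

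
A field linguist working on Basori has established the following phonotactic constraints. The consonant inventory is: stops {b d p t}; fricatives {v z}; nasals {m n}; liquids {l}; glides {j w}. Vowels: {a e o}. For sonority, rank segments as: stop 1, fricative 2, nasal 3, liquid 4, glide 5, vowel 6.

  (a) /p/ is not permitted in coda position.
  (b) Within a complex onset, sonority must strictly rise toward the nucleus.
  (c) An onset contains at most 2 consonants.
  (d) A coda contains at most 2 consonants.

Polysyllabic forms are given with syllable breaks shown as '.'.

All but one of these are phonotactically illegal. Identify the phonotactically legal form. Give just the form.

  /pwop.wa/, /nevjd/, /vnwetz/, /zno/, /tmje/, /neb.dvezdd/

/zno/

/pwop.wa/ — violates constraint (a): syllable 1 coda contains /p/ → phonotactically illegal
/nevjd/ — violates constraint (d): syllable 1 coda /vjd/ has 3 consonants (> 2) → phonotactically illegal
/vnwetz/ — violates constraint (c): syllable 1 onset /vnw/ has 3 consonants (> 2) → phonotactically illegal
/zno/ — σ1 onset /zn/ (2→3 rises), coda /∅/ ok → phonotactically legal
/tmje/ — violates constraint (c): syllable 1 onset /tmj/ has 3 consonants (> 2) → phonotactically illegal
/neb.dvezdd/ — violates constraint (d): syllable 2 coda /zdd/ has 3 consonants (> 2) → phonotactically illegal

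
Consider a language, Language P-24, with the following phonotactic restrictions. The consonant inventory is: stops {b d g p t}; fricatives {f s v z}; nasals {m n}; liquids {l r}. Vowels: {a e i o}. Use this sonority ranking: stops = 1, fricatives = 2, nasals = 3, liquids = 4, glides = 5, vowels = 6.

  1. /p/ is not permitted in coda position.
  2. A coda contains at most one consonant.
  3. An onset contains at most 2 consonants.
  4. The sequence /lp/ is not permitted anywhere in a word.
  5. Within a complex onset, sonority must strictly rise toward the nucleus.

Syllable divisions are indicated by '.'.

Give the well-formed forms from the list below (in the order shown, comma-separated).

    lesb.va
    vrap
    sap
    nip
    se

lesb.va — violates constraint 2: syllable 1 coda /sb/ has 2 consonants (> 1) → ill-formed
vrap — violates constraint 1: syllable 1 coda contains /p/ → ill-formed
sap — violates constraint 1: syllable 1 coda contains /p/ → ill-formed
nip — violates constraint 1: syllable 1 coda contains /p/ → ill-formed
se — σ1 onset /s/, coda /∅/ ok → well-formed

se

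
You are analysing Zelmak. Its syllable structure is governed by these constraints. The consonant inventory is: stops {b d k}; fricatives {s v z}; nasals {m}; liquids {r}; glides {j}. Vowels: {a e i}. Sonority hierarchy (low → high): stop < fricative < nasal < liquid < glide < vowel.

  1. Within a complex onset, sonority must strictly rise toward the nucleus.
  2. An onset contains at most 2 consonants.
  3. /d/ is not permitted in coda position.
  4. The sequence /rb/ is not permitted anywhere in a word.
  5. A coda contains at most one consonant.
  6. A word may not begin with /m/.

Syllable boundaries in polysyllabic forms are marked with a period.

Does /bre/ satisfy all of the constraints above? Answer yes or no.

/bre/ — σ1 onset /br/ (1→4 rises), coda /∅/ ok → well-formed

yes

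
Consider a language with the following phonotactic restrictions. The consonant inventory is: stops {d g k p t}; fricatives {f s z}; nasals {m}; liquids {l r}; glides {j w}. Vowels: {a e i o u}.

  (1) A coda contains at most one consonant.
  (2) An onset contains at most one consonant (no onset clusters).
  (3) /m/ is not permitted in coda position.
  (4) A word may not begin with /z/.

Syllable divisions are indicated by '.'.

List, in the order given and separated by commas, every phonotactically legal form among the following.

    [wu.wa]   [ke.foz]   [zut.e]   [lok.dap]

[wu.wa] — σ1 onset /w/, coda /∅/ ok; σ2 onset /w/, coda /∅/ ok → phonotactically legal
[ke.foz] — σ1 onset /k/, coda /∅/ ok; σ2 onset /f/, coda /z/ ok → phonotactically legal
[zut.e] — violates constraint 4: word begins with /z/ → phonotactically illegal
[lok.dap] — σ1 onset /l/, coda /k/ ok; σ2 onset /d/, coda /p/ ok → phonotactically legal

[wu.wa], [ke.foz], [lok.dap]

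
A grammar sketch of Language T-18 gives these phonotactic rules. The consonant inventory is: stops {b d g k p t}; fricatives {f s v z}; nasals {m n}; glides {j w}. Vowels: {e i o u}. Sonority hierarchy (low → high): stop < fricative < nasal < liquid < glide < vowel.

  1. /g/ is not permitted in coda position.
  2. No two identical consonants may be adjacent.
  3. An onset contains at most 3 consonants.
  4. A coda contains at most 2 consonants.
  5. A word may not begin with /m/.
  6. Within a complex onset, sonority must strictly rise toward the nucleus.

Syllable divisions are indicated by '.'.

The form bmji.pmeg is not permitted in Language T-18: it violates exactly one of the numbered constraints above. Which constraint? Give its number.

bmji.pmeg: syllable 2 coda contains /g/.
This is a violation of constraint 1: "/g/ is not permitted in coda position."
The remaining constraints (2, 3, 4, 5, 6) are satisfied.

1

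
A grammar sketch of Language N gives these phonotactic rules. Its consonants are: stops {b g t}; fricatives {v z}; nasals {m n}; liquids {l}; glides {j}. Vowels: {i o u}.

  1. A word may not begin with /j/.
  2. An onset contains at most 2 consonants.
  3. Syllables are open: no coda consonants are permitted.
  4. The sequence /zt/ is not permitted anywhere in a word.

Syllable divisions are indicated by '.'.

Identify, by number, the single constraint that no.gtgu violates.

2

no.gtgu: syllable 2 onset /gtg/ has 3 consonants (> 2).
This is a violation of constraint 2: "An onset contains at most 2 consonants."
The remaining constraints (1, 3, 4) are satisfied.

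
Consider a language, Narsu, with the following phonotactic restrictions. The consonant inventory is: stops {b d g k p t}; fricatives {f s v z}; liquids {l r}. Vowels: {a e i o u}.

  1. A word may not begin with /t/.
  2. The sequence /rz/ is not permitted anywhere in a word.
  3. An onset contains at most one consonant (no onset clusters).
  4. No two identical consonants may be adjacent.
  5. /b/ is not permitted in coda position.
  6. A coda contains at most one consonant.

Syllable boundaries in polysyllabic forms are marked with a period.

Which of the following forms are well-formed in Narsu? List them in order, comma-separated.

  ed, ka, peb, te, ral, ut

ed, ka, ral, ut

ed — σ1 onset /∅/, coda /d/ ok → well-formed
ka — σ1 onset /k/, coda /∅/ ok → well-formed
peb — violates constraint 5: syllable 1 coda contains /b/ → ill-formed
te — violates constraint 1: word begins with /t/ → ill-formed
ral — σ1 onset /r/, coda /l/ ok → well-formed
ut — σ1 onset /∅/, coda /t/ ok → well-formed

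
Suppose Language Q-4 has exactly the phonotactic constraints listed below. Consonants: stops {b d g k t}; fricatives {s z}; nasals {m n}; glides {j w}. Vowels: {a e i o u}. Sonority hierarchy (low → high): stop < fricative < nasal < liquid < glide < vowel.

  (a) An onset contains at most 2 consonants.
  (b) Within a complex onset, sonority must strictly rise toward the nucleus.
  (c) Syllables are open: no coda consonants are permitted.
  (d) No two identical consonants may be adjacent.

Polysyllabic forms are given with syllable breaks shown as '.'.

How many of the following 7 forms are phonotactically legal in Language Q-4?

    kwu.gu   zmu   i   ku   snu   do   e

7

kwu.gu — σ1 onset /kw/ (1→5 rises), coda /∅/ ok; σ2 onset /g/, coda /∅/ ok → phonotactically legal
zmu — σ1 onset /zm/ (2→3 rises), coda /∅/ ok → phonotactically legal
i — σ1 onset /∅/, coda /∅/ ok → phonotactically legal
ku — σ1 onset /k/, coda /∅/ ok → phonotactically legal
snu — σ1 onset /sn/ (2→3 rises), coda /∅/ ok → phonotactically legal
do — σ1 onset /d/, coda /∅/ ok → phonotactically legal
e — σ1 onset /∅/, coda /∅/ ok → phonotactically legal
Phonotactically legal: kwu.gu, zmu, i, ku, snu, do, e → 7.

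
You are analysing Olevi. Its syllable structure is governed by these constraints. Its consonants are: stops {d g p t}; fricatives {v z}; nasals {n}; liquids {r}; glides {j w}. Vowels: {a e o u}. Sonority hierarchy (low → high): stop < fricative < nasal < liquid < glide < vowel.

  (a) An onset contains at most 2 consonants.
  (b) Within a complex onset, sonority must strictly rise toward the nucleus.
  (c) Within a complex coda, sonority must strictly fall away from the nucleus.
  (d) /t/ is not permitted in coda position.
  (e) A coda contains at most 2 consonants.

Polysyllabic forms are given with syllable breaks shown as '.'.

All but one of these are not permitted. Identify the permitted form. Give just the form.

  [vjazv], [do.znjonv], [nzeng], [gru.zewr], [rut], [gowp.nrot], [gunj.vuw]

[vjazv] — violates constraint (c): syllable 1 coda /zv/: /z/ (fricative, 2) → /v/ (fricative, 2) does not fall → not permitted
[do.znjonv] — violates constraint (a): syllable 2 onset /znj/ has 3 consonants (> 2) → not permitted
[nzeng] — violates constraint (b): syllable 1 onset /nz/: /n/ (nasal, 3) → /z/ (fricative, 2) does not rise → not permitted
[gru.zewr] — σ1 onset /gr/ (1→4 rises), coda /∅/ ok; σ2 onset /z/, coda /wr/ (5→4 falls) ok → permitted
[rut] — violates constraint (d): syllable 1 coda contains /t/ → not permitted
[gowp.nrot] — violates constraint (d): syllable 2 coda contains /t/ → not permitted
[gunj.vuw] — violates constraint (c): syllable 1 coda /nj/: /n/ (nasal, 3) → /j/ (glide, 5) does not fall → not permitted

[gru.zewr]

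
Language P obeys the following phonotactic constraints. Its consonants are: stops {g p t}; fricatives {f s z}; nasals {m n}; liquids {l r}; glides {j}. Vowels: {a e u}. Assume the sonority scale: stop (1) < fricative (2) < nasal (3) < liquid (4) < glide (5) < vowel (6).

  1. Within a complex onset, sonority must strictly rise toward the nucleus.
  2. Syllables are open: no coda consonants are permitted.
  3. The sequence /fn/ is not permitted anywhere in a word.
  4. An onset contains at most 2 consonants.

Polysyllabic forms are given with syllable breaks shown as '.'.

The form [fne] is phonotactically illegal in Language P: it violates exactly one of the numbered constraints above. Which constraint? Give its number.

[fne]: contains banned sequence /fn/.
This is a violation of constraint 3: "The sequence /fn/ is not permitted anywhere in a word."
The remaining constraints (1, 2, 4) are satisfied.

3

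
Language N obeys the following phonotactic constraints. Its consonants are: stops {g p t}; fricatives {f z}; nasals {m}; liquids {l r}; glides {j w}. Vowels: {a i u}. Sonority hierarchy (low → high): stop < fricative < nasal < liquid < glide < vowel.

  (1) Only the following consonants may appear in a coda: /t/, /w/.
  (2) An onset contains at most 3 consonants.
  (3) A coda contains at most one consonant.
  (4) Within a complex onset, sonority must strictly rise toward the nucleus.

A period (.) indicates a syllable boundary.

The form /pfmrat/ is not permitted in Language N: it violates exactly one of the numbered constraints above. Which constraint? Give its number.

/pfmrat/: syllable 1 onset /pfmr/ has 4 consonants (> 3).
This is a violation of constraint 2: "An onset contains at most 3 consonants."
The remaining constraints (1, 3, 4) are satisfied.

2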